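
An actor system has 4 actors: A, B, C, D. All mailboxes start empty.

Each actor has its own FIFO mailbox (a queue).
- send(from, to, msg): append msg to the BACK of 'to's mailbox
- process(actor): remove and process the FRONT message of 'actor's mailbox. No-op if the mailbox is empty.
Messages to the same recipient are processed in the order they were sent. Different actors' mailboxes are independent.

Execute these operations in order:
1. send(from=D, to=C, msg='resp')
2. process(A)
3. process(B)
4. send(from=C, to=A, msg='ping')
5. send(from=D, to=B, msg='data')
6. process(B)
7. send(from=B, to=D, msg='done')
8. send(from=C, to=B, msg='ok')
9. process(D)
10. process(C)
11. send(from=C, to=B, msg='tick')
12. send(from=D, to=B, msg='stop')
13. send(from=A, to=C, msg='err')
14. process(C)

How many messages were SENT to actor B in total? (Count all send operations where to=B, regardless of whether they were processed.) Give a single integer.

After 1 (send(from=D, to=C, msg='resp')): A:[] B:[] C:[resp] D:[]
After 2 (process(A)): A:[] B:[] C:[resp] D:[]
After 3 (process(B)): A:[] B:[] C:[resp] D:[]
After 4 (send(from=C, to=A, msg='ping')): A:[ping] B:[] C:[resp] D:[]
After 5 (send(from=D, to=B, msg='data')): A:[ping] B:[data] C:[resp] D:[]
After 6 (process(B)): A:[ping] B:[] C:[resp] D:[]
After 7 (send(from=B, to=D, msg='done')): A:[ping] B:[] C:[resp] D:[done]
After 8 (send(from=C, to=B, msg='ok')): A:[ping] B:[ok] C:[resp] D:[done]
After 9 (process(D)): A:[ping] B:[ok] C:[resp] D:[]
After 10 (process(C)): A:[ping] B:[ok] C:[] D:[]
After 11 (send(from=C, to=B, msg='tick')): A:[ping] B:[ok,tick] C:[] D:[]
After 12 (send(from=D, to=B, msg='stop')): A:[ping] B:[ok,tick,stop] C:[] D:[]
After 13 (send(from=A, to=C, msg='err')): A:[ping] B:[ok,tick,stop] C:[err] D:[]
After 14 (process(C)): A:[ping] B:[ok,tick,stop] C:[] D:[]

Answer: 4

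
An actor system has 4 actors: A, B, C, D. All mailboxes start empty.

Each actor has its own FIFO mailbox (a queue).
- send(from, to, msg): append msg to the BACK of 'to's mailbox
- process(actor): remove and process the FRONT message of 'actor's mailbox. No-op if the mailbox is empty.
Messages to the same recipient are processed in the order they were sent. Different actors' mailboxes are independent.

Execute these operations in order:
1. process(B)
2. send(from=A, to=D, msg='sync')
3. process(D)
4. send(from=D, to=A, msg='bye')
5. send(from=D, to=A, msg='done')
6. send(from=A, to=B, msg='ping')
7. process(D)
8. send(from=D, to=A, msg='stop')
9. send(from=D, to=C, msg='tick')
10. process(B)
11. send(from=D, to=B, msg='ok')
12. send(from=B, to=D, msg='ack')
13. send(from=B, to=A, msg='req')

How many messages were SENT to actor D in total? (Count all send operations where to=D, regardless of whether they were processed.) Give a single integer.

After 1 (process(B)): A:[] B:[] C:[] D:[]
After 2 (send(from=A, to=D, msg='sync')): A:[] B:[] C:[] D:[sync]
After 3 (process(D)): A:[] B:[] C:[] D:[]
After 4 (send(from=D, to=A, msg='bye')): A:[bye] B:[] C:[] D:[]
After 5 (send(from=D, to=A, msg='done')): A:[bye,done] B:[] C:[] D:[]
After 6 (send(from=A, to=B, msg='ping')): A:[bye,done] B:[ping] C:[] D:[]
After 7 (process(D)): A:[bye,done] B:[ping] C:[] D:[]
After 8 (send(from=D, to=A, msg='stop')): A:[bye,done,stop] B:[ping] C:[] D:[]
After 9 (send(from=D, to=C, msg='tick')): A:[bye,done,stop] B:[ping] C:[tick] D:[]
After 10 (process(B)): A:[bye,done,stop] B:[] C:[tick] D:[]
After 11 (send(from=D, to=B, msg='ok')): A:[bye,done,stop] B:[ok] C:[tick] D:[]
After 12 (send(from=B, to=D, msg='ack')): A:[bye,done,stop] B:[ok] C:[tick] D:[ack]
After 13 (send(from=B, to=A, msg='req')): A:[bye,done,stop,req] B:[ok] C:[tick] D:[ack]

Answer: 2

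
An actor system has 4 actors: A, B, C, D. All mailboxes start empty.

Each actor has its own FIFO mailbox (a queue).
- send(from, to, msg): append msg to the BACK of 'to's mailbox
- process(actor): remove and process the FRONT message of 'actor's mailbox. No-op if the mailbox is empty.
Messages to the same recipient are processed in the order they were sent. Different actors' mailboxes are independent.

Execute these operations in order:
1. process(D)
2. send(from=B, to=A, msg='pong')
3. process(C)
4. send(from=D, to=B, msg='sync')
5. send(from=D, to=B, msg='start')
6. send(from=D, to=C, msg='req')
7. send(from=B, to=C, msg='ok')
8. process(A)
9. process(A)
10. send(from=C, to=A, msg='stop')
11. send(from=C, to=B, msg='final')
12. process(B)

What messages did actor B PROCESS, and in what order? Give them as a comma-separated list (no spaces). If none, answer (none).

After 1 (process(D)): A:[] B:[] C:[] D:[]
After 2 (send(from=B, to=A, msg='pong')): A:[pong] B:[] C:[] D:[]
After 3 (process(C)): A:[pong] B:[] C:[] D:[]
After 4 (send(from=D, to=B, msg='sync')): A:[pong] B:[sync] C:[] D:[]
After 5 (send(from=D, to=B, msg='start')): A:[pong] B:[sync,start] C:[] D:[]
After 6 (send(from=D, to=C, msg='req')): A:[pong] B:[sync,start] C:[req] D:[]
After 7 (send(from=B, to=C, msg='ok')): A:[pong] B:[sync,start] C:[req,ok] D:[]
After 8 (process(A)): A:[] B:[sync,start] C:[req,ok] D:[]
After 9 (process(A)): A:[] B:[sync,start] C:[req,ok] D:[]
After 10 (send(from=C, to=A, msg='stop')): A:[stop] B:[sync,start] C:[req,ok] D:[]
After 11 (send(from=C, to=B, msg='final')): A:[stop] B:[sync,start,final] C:[req,ok] D:[]
After 12 (process(B)): A:[stop] B:[start,final] C:[req,ok] D:[]

Answer: sync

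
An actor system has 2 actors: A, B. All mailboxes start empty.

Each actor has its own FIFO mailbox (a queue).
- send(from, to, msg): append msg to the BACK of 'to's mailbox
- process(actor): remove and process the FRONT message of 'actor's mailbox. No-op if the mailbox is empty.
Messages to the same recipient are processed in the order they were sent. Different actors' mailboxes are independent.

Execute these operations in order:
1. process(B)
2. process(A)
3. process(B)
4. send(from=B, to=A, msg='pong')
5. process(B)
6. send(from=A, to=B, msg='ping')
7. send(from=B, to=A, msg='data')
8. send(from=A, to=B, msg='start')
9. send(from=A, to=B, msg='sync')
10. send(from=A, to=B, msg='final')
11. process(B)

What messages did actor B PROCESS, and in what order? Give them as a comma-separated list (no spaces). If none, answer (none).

Answer: ping

Derivation:
After 1 (process(B)): A:[] B:[]
After 2 (process(A)): A:[] B:[]
After 3 (process(B)): A:[] B:[]
After 4 (send(from=B, to=A, msg='pong')): A:[pong] B:[]
After 5 (process(B)): A:[pong] B:[]
After 6 (send(from=A, to=B, msg='ping')): A:[pong] B:[ping]
After 7 (send(from=B, to=A, msg='data')): A:[pong,data] B:[ping]
After 8 (send(from=A, to=B, msg='start')): A:[pong,data] B:[ping,start]
After 9 (send(from=A, to=B, msg='sync')): A:[pong,data] B:[ping,start,sync]
After 10 (send(from=A, to=B, msg='final')): A:[pong,data] B:[ping,start,sync,final]
After 11 (process(B)): A:[pong,data] B:[start,sync,final]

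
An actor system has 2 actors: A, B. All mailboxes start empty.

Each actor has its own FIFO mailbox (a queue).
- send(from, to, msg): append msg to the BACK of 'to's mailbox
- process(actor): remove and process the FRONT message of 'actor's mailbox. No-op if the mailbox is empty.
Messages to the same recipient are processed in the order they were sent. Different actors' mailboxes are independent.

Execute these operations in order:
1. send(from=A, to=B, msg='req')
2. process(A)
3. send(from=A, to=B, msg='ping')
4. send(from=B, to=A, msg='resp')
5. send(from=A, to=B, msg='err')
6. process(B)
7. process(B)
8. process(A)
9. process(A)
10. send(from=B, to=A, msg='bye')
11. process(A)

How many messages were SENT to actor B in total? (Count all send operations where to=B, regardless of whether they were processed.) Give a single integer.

Answer: 3

Derivation:
After 1 (send(from=A, to=B, msg='req')): A:[] B:[req]
After 2 (process(A)): A:[] B:[req]
After 3 (send(from=A, to=B, msg='ping')): A:[] B:[req,ping]
After 4 (send(from=B, to=A, msg='resp')): A:[resp] B:[req,ping]
After 5 (send(from=A, to=B, msg='err')): A:[resp] B:[req,ping,err]
After 6 (process(B)): A:[resp] B:[ping,err]
After 7 (process(B)): A:[resp] B:[err]
After 8 (process(A)): A:[] B:[err]
After 9 (process(A)): A:[] B:[err]
After 10 (send(from=B, to=A, msg='bye')): A:[bye] B:[err]
After 11 (process(A)): A:[] B:[err]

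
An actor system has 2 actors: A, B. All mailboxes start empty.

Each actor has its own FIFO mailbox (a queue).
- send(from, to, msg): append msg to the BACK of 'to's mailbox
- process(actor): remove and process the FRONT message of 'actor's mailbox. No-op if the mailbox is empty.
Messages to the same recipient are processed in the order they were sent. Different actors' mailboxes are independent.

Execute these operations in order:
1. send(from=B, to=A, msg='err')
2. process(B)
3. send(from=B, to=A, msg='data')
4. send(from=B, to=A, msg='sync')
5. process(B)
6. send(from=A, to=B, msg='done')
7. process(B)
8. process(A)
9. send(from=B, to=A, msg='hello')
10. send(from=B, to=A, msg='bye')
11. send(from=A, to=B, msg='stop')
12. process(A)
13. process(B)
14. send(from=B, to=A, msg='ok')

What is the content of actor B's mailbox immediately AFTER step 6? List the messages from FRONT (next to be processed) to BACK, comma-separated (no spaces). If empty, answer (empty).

After 1 (send(from=B, to=A, msg='err')): A:[err] B:[]
After 2 (process(B)): A:[err] B:[]
After 3 (send(from=B, to=A, msg='data')): A:[err,data] B:[]
After 4 (send(from=B, to=A, msg='sync')): A:[err,data,sync] B:[]
After 5 (process(B)): A:[err,data,sync] B:[]
After 6 (send(from=A, to=B, msg='done')): A:[err,data,sync] B:[done]

done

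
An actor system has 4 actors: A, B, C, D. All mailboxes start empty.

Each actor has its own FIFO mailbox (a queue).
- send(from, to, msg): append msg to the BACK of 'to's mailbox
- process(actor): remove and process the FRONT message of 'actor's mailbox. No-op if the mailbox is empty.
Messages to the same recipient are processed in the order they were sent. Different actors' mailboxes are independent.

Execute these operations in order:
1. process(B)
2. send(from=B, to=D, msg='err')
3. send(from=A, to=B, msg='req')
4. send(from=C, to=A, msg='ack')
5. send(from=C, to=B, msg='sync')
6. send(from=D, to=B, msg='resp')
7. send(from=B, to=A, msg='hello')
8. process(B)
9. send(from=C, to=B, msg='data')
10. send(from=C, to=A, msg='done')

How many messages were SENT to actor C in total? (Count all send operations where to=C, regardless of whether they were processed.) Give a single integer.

After 1 (process(B)): A:[] B:[] C:[] D:[]
After 2 (send(from=B, to=D, msg='err')): A:[] B:[] C:[] D:[err]
After 3 (send(from=A, to=B, msg='req')): A:[] B:[req] C:[] D:[err]
After 4 (send(from=C, to=A, msg='ack')): A:[ack] B:[req] C:[] D:[err]
After 5 (send(from=C, to=B, msg='sync')): A:[ack] B:[req,sync] C:[] D:[err]
After 6 (send(from=D, to=B, msg='resp')): A:[ack] B:[req,sync,resp] C:[] D:[err]
After 7 (send(from=B, to=A, msg='hello')): A:[ack,hello] B:[req,sync,resp] C:[] D:[err]
After 8 (process(B)): A:[ack,hello] B:[sync,resp] C:[] D:[err]
After 9 (send(from=C, to=B, msg='data')): A:[ack,hello] B:[sync,resp,data] C:[] D:[err]
After 10 (send(from=C, to=A, msg='done')): A:[ack,hello,done] B:[sync,resp,data] C:[] D:[err]

Answer: 0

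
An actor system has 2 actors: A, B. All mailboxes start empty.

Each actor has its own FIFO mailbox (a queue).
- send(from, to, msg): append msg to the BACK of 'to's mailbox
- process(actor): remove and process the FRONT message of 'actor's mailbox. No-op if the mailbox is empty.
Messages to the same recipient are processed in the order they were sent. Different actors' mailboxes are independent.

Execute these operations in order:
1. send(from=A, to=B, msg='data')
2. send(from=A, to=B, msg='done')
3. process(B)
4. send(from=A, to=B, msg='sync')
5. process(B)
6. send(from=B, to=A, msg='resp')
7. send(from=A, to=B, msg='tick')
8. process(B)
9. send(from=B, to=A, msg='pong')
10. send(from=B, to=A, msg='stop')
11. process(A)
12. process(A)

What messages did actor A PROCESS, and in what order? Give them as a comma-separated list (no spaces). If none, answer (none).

After 1 (send(from=A, to=B, msg='data')): A:[] B:[data]
After 2 (send(from=A, to=B, msg='done')): A:[] B:[data,done]
After 3 (process(B)): A:[] B:[done]
After 4 (send(from=A, to=B, msg='sync')): A:[] B:[done,sync]
After 5 (process(B)): A:[] B:[sync]
After 6 (send(from=B, to=A, msg='resp')): A:[resp] B:[sync]
After 7 (send(from=A, to=B, msg='tick')): A:[resp] B:[sync,tick]
After 8 (process(B)): A:[resp] B:[tick]
After 9 (send(from=B, to=A, msg='pong')): A:[resp,pong] B:[tick]
After 10 (send(from=B, to=A, msg='stop')): A:[resp,pong,stop] B:[tick]
After 11 (process(A)): A:[pong,stop] B:[tick]
After 12 (process(A)): A:[stop] B:[tick]

Answer: resp,pong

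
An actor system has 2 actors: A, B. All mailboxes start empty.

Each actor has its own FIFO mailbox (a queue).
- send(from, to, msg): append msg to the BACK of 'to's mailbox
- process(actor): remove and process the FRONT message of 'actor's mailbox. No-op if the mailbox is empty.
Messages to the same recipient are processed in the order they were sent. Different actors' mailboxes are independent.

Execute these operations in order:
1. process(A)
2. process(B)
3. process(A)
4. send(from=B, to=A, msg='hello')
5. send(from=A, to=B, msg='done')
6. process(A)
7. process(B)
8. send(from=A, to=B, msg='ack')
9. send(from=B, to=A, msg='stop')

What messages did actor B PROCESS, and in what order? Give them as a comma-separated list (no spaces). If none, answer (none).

Answer: done

Derivation:
After 1 (process(A)): A:[] B:[]
After 2 (process(B)): A:[] B:[]
After 3 (process(A)): A:[] B:[]
After 4 (send(from=B, to=A, msg='hello')): A:[hello] B:[]
After 5 (send(from=A, to=B, msg='done')): A:[hello] B:[done]
After 6 (process(A)): A:[] B:[done]
After 7 (process(B)): A:[] B:[]
After 8 (send(from=A, to=B, msg='ack')): A:[] B:[ack]
After 9 (send(from=B, to=A, msg='stop')): A:[stop] B:[ack]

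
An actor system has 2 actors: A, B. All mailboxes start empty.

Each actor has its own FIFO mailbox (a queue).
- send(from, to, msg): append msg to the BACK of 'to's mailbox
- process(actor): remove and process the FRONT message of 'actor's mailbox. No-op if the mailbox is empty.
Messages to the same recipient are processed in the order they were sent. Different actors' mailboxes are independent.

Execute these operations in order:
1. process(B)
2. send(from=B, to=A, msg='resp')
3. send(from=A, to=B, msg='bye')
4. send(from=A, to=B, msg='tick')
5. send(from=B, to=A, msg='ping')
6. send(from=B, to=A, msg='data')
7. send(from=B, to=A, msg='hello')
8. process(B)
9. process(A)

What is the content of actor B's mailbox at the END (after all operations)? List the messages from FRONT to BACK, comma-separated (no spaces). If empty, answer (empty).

After 1 (process(B)): A:[] B:[]
After 2 (send(from=B, to=A, msg='resp')): A:[resp] B:[]
After 3 (send(from=A, to=B, msg='bye')): A:[resp] B:[bye]
After 4 (send(from=A, to=B, msg='tick')): A:[resp] B:[bye,tick]
After 5 (send(from=B, to=A, msg='ping')): A:[resp,ping] B:[bye,tick]
After 6 (send(from=B, to=A, msg='data')): A:[resp,ping,data] B:[bye,tick]
After 7 (send(from=B, to=A, msg='hello')): A:[resp,ping,data,hello] B:[bye,tick]
After 8 (process(B)): A:[resp,ping,data,hello] B:[tick]
After 9 (process(A)): A:[ping,data,hello] B:[tick]

Answer: tick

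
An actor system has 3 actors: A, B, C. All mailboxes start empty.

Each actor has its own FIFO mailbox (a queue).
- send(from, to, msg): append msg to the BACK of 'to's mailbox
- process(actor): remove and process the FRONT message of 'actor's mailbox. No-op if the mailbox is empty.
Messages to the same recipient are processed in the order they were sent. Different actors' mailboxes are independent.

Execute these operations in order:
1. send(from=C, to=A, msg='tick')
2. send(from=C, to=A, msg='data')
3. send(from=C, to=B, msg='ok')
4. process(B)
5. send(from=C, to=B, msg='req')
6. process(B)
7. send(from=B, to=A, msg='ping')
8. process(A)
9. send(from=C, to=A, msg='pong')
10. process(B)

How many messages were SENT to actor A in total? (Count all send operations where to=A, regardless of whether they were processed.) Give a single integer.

Answer: 4

Derivation:
After 1 (send(from=C, to=A, msg='tick')): A:[tick] B:[] C:[]
After 2 (send(from=C, to=A, msg='data')): A:[tick,data] B:[] C:[]
After 3 (send(from=C, to=B, msg='ok')): A:[tick,data] B:[ok] C:[]
After 4 (process(B)): A:[tick,data] B:[] C:[]
After 5 (send(from=C, to=B, msg='req')): A:[tick,data] B:[req] C:[]
After 6 (process(B)): A:[tick,data] B:[] C:[]
After 7 (send(from=B, to=A, msg='ping')): A:[tick,data,ping] B:[] C:[]
After 8 (process(A)): A:[data,ping] B:[] C:[]
After 9 (send(from=C, to=A, msg='pong')): A:[data,ping,pong] B:[] C:[]
After 10 (process(B)): A:[data,ping,pong] B:[] C:[]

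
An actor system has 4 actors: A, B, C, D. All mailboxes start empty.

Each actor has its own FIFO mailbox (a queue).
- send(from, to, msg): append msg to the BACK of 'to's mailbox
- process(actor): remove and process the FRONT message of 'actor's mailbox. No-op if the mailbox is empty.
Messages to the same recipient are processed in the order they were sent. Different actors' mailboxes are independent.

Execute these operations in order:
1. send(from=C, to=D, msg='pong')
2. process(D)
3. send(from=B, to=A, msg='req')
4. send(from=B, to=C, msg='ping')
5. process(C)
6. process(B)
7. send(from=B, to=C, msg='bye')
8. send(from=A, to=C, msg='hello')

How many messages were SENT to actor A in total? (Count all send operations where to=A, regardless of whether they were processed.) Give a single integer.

Answer: 1

Derivation:
After 1 (send(from=C, to=D, msg='pong')): A:[] B:[] C:[] D:[pong]
After 2 (process(D)): A:[] B:[] C:[] D:[]
After 3 (send(from=B, to=A, msg='req')): A:[req] B:[] C:[] D:[]
After 4 (send(from=B, to=C, msg='ping')): A:[req] B:[] C:[ping] D:[]
After 5 (process(C)): A:[req] B:[] C:[] D:[]
After 6 (process(B)): A:[req] B:[] C:[] D:[]
After 7 (send(from=B, to=C, msg='bye')): A:[req] B:[] C:[bye] D:[]
After 8 (send(from=A, to=C, msg='hello')): A:[req] B:[] C:[bye,hello] D:[]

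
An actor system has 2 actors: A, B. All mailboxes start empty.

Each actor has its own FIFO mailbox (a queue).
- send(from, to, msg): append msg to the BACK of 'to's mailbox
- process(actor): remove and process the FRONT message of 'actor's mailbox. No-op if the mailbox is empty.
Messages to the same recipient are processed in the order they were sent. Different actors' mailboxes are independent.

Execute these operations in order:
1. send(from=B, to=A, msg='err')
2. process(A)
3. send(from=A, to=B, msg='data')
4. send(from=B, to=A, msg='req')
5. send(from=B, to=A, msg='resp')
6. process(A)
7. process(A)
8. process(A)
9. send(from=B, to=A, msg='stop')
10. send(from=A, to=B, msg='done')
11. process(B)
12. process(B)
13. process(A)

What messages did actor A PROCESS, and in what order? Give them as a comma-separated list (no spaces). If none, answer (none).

After 1 (send(from=B, to=A, msg='err')): A:[err] B:[]
After 2 (process(A)): A:[] B:[]
After 3 (send(from=A, to=B, msg='data')): A:[] B:[data]
After 4 (send(from=B, to=A, msg='req')): A:[req] B:[data]
After 5 (send(from=B, to=A, msg='resp')): A:[req,resp] B:[data]
After 6 (process(A)): A:[resp] B:[data]
After 7 (process(A)): A:[] B:[data]
After 8 (process(A)): A:[] B:[data]
After 9 (send(from=B, to=A, msg='stop')): A:[stop] B:[data]
After 10 (send(from=A, to=B, msg='done')): A:[stop] B:[data,done]
After 11 (process(B)): A:[stop] B:[done]
After 12 (process(B)): A:[stop] B:[]
After 13 (process(A)): A:[] B:[]

Answer: err,req,resp,stop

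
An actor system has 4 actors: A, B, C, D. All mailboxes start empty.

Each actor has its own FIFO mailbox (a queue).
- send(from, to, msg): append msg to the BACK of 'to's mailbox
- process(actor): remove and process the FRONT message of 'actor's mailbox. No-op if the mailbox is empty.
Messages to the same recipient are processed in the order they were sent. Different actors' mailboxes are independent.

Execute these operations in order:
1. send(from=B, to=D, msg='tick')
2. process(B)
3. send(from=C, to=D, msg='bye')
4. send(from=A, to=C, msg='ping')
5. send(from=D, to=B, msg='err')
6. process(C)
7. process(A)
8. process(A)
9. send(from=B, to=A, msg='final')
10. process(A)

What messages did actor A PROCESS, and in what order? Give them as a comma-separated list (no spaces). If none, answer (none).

After 1 (send(from=B, to=D, msg='tick')): A:[] B:[] C:[] D:[tick]
After 2 (process(B)): A:[] B:[] C:[] D:[tick]
After 3 (send(from=C, to=D, msg='bye')): A:[] B:[] C:[] D:[tick,bye]
After 4 (send(from=A, to=C, msg='ping')): A:[] B:[] C:[ping] D:[tick,bye]
After 5 (send(from=D, to=B, msg='err')): A:[] B:[err] C:[ping] D:[tick,bye]
After 6 (process(C)): A:[] B:[err] C:[] D:[tick,bye]
After 7 (process(A)): A:[] B:[err] C:[] D:[tick,bye]
After 8 (process(A)): A:[] B:[err] C:[] D:[tick,bye]
After 9 (send(from=B, to=A, msg='final')): A:[final] B:[err] C:[] D:[tick,bye]
After 10 (process(A)): A:[] B:[err] C:[] D:[tick,bye]

Answer: final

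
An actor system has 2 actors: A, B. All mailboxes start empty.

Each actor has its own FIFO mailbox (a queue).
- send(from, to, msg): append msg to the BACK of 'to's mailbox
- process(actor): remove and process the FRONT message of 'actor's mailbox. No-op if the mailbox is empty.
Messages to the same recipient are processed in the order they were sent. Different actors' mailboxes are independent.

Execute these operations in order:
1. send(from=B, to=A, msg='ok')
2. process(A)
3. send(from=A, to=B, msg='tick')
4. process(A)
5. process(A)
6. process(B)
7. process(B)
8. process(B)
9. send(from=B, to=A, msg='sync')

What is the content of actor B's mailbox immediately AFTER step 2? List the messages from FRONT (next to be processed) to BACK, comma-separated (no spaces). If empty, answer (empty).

After 1 (send(from=B, to=A, msg='ok')): A:[ok] B:[]
After 2 (process(A)): A:[] B:[]

(empty)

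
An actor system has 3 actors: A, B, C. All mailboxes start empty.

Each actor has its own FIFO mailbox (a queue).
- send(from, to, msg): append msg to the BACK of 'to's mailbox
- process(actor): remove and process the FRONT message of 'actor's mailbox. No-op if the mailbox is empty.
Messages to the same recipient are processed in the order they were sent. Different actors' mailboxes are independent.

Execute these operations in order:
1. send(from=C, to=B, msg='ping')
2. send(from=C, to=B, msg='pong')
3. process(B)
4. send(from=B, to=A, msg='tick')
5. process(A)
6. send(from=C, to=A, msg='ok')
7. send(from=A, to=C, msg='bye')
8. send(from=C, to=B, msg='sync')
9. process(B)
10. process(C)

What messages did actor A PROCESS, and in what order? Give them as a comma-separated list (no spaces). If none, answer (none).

Answer: tick

Derivation:
After 1 (send(from=C, to=B, msg='ping')): A:[] B:[ping] C:[]
After 2 (send(from=C, to=B, msg='pong')): A:[] B:[ping,pong] C:[]
After 3 (process(B)): A:[] B:[pong] C:[]
After 4 (send(from=B, to=A, msg='tick')): A:[tick] B:[pong] C:[]
After 5 (process(A)): A:[] B:[pong] C:[]
After 6 (send(from=C, to=A, msg='ok')): A:[ok] B:[pong] C:[]
After 7 (send(from=A, to=C, msg='bye')): A:[ok] B:[pong] C:[bye]
After 8 (send(from=C, to=B, msg='sync')): A:[ok] B:[pong,sync] C:[bye]
After 9 (process(B)): A:[ok] B:[sync] C:[bye]
After 10 (process(C)): A:[ok] B:[sync] C:[]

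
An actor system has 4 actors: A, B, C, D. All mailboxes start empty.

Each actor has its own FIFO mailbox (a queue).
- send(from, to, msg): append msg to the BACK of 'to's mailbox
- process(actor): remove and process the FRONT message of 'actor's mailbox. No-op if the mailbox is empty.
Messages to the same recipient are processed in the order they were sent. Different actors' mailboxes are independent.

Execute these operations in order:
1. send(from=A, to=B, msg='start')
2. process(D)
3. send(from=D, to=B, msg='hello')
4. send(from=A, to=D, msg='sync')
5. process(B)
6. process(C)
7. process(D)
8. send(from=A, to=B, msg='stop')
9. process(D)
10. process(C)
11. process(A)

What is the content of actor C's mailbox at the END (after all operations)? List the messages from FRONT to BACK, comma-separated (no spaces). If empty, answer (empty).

Answer: (empty)

Derivation:
After 1 (send(from=A, to=B, msg='start')): A:[] B:[start] C:[] D:[]
After 2 (process(D)): A:[] B:[start] C:[] D:[]
After 3 (send(from=D, to=B, msg='hello')): A:[] B:[start,hello] C:[] D:[]
After 4 (send(from=A, to=D, msg='sync')): A:[] B:[start,hello] C:[] D:[sync]
After 5 (process(B)): A:[] B:[hello] C:[] D:[sync]
After 6 (process(C)): A:[] B:[hello] C:[] D:[sync]
After 7 (process(D)): A:[] B:[hello] C:[] D:[]
After 8 (send(from=A, to=B, msg='stop')): A:[] B:[hello,stop] C:[] D:[]
After 9 (process(D)): A:[] B:[hello,stop] C:[] D:[]
After 10 (process(C)): A:[] B:[hello,stop] C:[] D:[]
After 11 (process(A)): A:[] B:[hello,stop] C:[] D:[]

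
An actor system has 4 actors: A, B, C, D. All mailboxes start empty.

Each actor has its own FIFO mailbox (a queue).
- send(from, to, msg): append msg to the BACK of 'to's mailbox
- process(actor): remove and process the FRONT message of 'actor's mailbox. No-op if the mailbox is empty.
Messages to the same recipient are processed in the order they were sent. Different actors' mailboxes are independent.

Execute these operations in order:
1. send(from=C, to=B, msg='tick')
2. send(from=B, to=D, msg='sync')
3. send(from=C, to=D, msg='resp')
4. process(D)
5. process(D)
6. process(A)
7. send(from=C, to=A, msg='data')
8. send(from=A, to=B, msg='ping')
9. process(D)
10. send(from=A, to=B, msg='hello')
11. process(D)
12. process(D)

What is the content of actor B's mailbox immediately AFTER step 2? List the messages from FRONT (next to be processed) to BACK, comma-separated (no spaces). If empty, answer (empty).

After 1 (send(from=C, to=B, msg='tick')): A:[] B:[tick] C:[] D:[]
After 2 (send(from=B, to=D, msg='sync')): A:[] B:[tick] C:[] D:[sync]

tick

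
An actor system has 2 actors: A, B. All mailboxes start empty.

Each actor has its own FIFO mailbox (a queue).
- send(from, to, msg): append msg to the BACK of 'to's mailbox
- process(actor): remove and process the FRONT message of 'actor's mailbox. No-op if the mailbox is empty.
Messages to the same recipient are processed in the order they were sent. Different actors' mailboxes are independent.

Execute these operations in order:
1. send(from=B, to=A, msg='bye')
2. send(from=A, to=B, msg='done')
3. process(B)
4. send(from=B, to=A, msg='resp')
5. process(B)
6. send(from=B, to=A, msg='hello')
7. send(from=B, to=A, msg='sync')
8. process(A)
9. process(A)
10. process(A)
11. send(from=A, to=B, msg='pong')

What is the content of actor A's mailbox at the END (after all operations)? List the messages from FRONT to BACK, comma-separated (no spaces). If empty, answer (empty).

After 1 (send(from=B, to=A, msg='bye')): A:[bye] B:[]
After 2 (send(from=A, to=B, msg='done')): A:[bye] B:[done]
After 3 (process(B)): A:[bye] B:[]
After 4 (send(from=B, to=A, msg='resp')): A:[bye,resp] B:[]
After 5 (process(B)): A:[bye,resp] B:[]
After 6 (send(from=B, to=A, msg='hello')): A:[bye,resp,hello] B:[]
After 7 (send(from=B, to=A, msg='sync')): A:[bye,resp,hello,sync] B:[]
After 8 (process(A)): A:[resp,hello,sync] B:[]
After 9 (process(A)): A:[hello,sync] B:[]
After 10 (process(A)): A:[sync] B:[]
After 11 (send(from=A, to=B, msg='pong')): A:[sync] B:[pong]

Answer: sync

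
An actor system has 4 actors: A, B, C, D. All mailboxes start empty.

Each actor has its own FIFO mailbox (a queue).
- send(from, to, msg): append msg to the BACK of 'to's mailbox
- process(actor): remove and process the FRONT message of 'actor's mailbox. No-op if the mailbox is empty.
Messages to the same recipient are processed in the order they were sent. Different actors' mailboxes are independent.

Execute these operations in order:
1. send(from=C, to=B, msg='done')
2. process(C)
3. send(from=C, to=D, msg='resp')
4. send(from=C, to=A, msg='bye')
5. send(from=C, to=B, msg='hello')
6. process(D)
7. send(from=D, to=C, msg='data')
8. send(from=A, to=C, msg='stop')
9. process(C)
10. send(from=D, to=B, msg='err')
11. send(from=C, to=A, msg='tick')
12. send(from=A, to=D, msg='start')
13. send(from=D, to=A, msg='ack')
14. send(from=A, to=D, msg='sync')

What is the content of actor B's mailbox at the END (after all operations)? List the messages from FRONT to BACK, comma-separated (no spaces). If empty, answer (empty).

Answer: done,hello,err

Derivation:
After 1 (send(from=C, to=B, msg='done')): A:[] B:[done] C:[] D:[]
After 2 (process(C)): A:[] B:[done] C:[] D:[]
After 3 (send(from=C, to=D, msg='resp')): A:[] B:[done] C:[] D:[resp]
After 4 (send(from=C, to=A, msg='bye')): A:[bye] B:[done] C:[] D:[resp]
After 5 (send(from=C, to=B, msg='hello')): A:[bye] B:[done,hello] C:[] D:[resp]
After 6 (process(D)): A:[bye] B:[done,hello] C:[] D:[]
After 7 (send(from=D, to=C, msg='data')): A:[bye] B:[done,hello] C:[data] D:[]
After 8 (send(from=A, to=C, msg='stop')): A:[bye] B:[done,hello] C:[data,stop] D:[]
After 9 (process(C)): A:[bye] B:[done,hello] C:[stop] D:[]
After 10 (send(from=D, to=B, msg='err')): A:[bye] B:[done,hello,err] C:[stop] D:[]
After 11 (send(from=C, to=A, msg='tick')): A:[bye,tick] B:[done,hello,err] C:[stop] D:[]
After 12 (send(from=A, to=D, msg='start')): A:[bye,tick] B:[done,hello,err] C:[stop] D:[start]
After 13 (send(from=D, to=A, msg='ack')): A:[bye,tick,ack] B:[done,hello,err] C:[stop] D:[start]
After 14 (send(from=A, to=D, msg='sync')): A:[bye,tick,ack] B:[done,hello,err] C:[stop] D:[start,sync]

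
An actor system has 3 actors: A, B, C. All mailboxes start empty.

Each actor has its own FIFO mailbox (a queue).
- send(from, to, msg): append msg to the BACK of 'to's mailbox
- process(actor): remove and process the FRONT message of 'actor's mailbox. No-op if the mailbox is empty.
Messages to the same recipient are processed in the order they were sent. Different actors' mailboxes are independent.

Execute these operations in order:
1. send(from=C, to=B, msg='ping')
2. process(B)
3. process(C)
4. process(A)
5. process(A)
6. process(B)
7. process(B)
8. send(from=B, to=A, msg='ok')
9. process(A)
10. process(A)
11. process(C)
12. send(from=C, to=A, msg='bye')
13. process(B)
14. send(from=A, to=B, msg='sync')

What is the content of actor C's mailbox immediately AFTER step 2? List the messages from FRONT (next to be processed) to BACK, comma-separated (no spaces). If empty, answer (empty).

After 1 (send(from=C, to=B, msg='ping')): A:[] B:[ping] C:[]
After 2 (process(B)): A:[] B:[] C:[]

(empty)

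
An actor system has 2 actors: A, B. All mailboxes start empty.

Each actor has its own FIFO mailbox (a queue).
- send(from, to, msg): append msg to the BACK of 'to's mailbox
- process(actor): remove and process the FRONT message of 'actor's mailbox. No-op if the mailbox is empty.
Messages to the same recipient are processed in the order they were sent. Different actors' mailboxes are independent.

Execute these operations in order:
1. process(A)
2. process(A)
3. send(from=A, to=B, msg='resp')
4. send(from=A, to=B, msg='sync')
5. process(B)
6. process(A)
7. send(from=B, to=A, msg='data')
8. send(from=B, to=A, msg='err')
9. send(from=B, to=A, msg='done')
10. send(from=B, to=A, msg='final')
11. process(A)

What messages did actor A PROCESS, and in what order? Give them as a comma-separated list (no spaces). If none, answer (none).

After 1 (process(A)): A:[] B:[]
After 2 (process(A)): A:[] B:[]
After 3 (send(from=A, to=B, msg='resp')): A:[] B:[resp]
After 4 (send(from=A, to=B, msg='sync')): A:[] B:[resp,sync]
After 5 (process(B)): A:[] B:[sync]
After 6 (process(A)): A:[] B:[sync]
After 7 (send(from=B, to=A, msg='data')): A:[data] B:[sync]
After 8 (send(from=B, to=A, msg='err')): A:[data,err] B:[sync]
After 9 (send(from=B, to=A, msg='done')): A:[data,err,done] B:[sync]
After 10 (send(from=B, to=A, msg='final')): A:[data,err,done,final] B:[sync]
After 11 (process(A)): A:[err,done,final] B:[sync]

Answer: data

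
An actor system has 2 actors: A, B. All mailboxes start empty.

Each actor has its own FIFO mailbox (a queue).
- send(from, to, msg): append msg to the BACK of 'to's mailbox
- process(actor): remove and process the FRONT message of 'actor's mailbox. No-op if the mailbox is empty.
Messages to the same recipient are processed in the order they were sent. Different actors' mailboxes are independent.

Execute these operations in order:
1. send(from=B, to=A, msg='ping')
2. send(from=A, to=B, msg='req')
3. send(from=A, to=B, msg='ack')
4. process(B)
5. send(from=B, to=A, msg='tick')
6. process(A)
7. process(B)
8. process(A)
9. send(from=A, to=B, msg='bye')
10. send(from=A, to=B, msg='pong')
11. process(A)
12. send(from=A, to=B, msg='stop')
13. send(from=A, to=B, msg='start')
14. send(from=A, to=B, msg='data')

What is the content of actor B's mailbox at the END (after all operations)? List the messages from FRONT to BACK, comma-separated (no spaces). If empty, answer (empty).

After 1 (send(from=B, to=A, msg='ping')): A:[ping] B:[]
After 2 (send(from=A, to=B, msg='req')): A:[ping] B:[req]
After 3 (send(from=A, to=B, msg='ack')): A:[ping] B:[req,ack]
After 4 (process(B)): A:[ping] B:[ack]
After 5 (send(from=B, to=A, msg='tick')): A:[ping,tick] B:[ack]
After 6 (process(A)): A:[tick] B:[ack]
After 7 (process(B)): A:[tick] B:[]
After 8 (process(A)): A:[] B:[]
After 9 (send(from=A, to=B, msg='bye')): A:[] B:[bye]
After 10 (send(from=A, to=B, msg='pong')): A:[] B:[bye,pong]
After 11 (process(A)): A:[] B:[bye,pong]
After 12 (send(from=A, to=B, msg='stop')): A:[] B:[bye,pong,stop]
After 13 (send(from=A, to=B, msg='start')): A:[] B:[bye,pong,stop,start]
After 14 (send(from=A, to=B, msg='data')): A:[] B:[bye,pong,stop,start,data]

Answer: bye,pong,stop,start,data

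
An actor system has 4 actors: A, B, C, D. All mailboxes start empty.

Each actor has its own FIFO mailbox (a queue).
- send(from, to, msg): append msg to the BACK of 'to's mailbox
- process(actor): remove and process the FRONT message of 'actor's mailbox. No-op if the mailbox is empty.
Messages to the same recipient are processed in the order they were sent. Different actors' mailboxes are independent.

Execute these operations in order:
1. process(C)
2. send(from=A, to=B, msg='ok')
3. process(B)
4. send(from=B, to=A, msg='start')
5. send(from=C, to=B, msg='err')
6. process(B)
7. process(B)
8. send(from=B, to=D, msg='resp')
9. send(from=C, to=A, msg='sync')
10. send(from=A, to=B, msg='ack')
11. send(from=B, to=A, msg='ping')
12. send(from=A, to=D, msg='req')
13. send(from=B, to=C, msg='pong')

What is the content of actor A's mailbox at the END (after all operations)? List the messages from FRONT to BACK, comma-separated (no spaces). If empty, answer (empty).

After 1 (process(C)): A:[] B:[] C:[] D:[]
After 2 (send(from=A, to=B, msg='ok')): A:[] B:[ok] C:[] D:[]
After 3 (process(B)): A:[] B:[] C:[] D:[]
After 4 (send(from=B, to=A, msg='start')): A:[start] B:[] C:[] D:[]
After 5 (send(from=C, to=B, msg='err')): A:[start] B:[err] C:[] D:[]
After 6 (process(B)): A:[start] B:[] C:[] D:[]
After 7 (process(B)): A:[start] B:[] C:[] D:[]
After 8 (send(from=B, to=D, msg='resp')): A:[start] B:[] C:[] D:[resp]
After 9 (send(from=C, to=A, msg='sync')): A:[start,sync] B:[] C:[] D:[resp]
After 10 (send(from=A, to=B, msg='ack')): A:[start,sync] B:[ack] C:[] D:[resp]
After 11 (send(from=B, to=A, msg='ping')): A:[start,sync,ping] B:[ack] C:[] D:[resp]
After 12 (send(from=A, to=D, msg='req')): A:[start,sync,ping] B:[ack] C:[] D:[resp,req]
After 13 (send(from=B, to=C, msg='pong')): A:[start,sync,ping] B:[ack] C:[pong] D:[resp,req]

Answer: start,sync,ping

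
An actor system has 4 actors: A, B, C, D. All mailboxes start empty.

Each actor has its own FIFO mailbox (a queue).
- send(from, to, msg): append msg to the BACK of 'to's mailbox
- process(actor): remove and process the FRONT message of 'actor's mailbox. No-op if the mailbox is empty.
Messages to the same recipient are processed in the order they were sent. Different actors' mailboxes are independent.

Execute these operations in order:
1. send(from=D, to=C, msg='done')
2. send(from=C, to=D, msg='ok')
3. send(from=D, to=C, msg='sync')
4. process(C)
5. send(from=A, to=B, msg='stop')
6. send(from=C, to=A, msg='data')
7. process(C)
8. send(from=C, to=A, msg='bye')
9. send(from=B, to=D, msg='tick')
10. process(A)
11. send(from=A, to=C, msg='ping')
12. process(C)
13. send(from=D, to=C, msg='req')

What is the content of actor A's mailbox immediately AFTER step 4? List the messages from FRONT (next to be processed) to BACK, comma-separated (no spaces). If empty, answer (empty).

After 1 (send(from=D, to=C, msg='done')): A:[] B:[] C:[done] D:[]
After 2 (send(from=C, to=D, msg='ok')): A:[] B:[] C:[done] D:[ok]
After 3 (send(from=D, to=C, msg='sync')): A:[] B:[] C:[done,sync] D:[ok]
After 4 (process(C)): A:[] B:[] C:[sync] D:[ok]

(empty)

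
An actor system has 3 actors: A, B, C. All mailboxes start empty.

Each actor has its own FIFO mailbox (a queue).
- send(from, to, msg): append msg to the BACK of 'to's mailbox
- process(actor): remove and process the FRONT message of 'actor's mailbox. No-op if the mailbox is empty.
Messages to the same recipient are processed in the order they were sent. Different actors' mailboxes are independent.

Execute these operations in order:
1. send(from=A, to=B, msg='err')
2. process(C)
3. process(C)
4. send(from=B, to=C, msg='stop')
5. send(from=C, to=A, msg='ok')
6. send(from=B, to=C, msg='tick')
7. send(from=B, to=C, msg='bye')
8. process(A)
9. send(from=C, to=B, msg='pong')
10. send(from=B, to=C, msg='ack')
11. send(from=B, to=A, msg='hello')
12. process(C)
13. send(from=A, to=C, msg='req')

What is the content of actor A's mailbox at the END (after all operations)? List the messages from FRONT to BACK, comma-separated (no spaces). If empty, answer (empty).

Answer: hello

Derivation:
After 1 (send(from=A, to=B, msg='err')): A:[] B:[err] C:[]
After 2 (process(C)): A:[] B:[err] C:[]
After 3 (process(C)): A:[] B:[err] C:[]
After 4 (send(from=B, to=C, msg='stop')): A:[] B:[err] C:[stop]
After 5 (send(from=C, to=A, msg='ok')): A:[ok] B:[err] C:[stop]
After 6 (send(from=B, to=C, msg='tick')): A:[ok] B:[err] C:[stop,tick]
After 7 (send(from=B, to=C, msg='bye')): A:[ok] B:[err] C:[stop,tick,bye]
After 8 (process(A)): A:[] B:[err] C:[stop,tick,bye]
After 9 (send(from=C, to=B, msg='pong')): A:[] B:[err,pong] C:[stop,tick,bye]
After 10 (send(from=B, to=C, msg='ack')): A:[] B:[err,pong] C:[stop,tick,bye,ack]
After 11 (send(from=B, to=A, msg='hello')): A:[hello] B:[err,pong] C:[stop,tick,bye,ack]
After 12 (process(C)): A:[hello] B:[err,pong] C:[tick,bye,ack]
After 13 (send(from=A, to=C, msg='req')): A:[hello] B:[err,pong] C:[tick,bye,ack,req]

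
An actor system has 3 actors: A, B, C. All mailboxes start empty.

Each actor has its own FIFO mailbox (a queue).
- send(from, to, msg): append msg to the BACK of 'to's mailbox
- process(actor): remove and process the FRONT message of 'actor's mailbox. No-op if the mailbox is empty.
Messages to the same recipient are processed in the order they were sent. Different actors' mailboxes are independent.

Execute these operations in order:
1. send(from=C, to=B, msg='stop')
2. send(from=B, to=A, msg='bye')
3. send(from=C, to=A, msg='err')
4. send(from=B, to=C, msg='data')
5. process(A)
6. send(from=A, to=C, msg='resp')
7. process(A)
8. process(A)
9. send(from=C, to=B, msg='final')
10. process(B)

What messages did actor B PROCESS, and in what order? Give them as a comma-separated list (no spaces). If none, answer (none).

Answer: stop

Derivation:
After 1 (send(from=C, to=B, msg='stop')): A:[] B:[stop] C:[]
After 2 (send(from=B, to=A, msg='bye')): A:[bye] B:[stop] C:[]
After 3 (send(from=C, to=A, msg='err')): A:[bye,err] B:[stop] C:[]
After 4 (send(from=B, to=C, msg='data')): A:[bye,err] B:[stop] C:[data]
After 5 (process(A)): A:[err] B:[stop] C:[data]
After 6 (send(from=A, to=C, msg='resp')): A:[err] B:[stop] C:[data,resp]
After 7 (process(A)): A:[] B:[stop] C:[data,resp]
After 8 (process(A)): A:[] B:[stop] C:[data,resp]
After 9 (send(from=C, to=B, msg='final')): A:[] B:[stop,final] C:[data,resp]
After 10 (process(B)): A:[] B:[final] C:[data,resp]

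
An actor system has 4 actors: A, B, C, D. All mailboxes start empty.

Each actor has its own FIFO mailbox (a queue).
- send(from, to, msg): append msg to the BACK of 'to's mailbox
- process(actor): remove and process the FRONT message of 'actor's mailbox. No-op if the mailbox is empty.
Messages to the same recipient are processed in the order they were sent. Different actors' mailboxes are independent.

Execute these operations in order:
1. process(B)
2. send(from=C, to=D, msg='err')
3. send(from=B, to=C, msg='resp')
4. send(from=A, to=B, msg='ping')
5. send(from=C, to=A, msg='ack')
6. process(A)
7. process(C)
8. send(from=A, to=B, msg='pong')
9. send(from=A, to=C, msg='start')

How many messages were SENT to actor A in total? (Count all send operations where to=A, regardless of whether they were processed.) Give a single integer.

After 1 (process(B)): A:[] B:[] C:[] D:[]
After 2 (send(from=C, to=D, msg='err')): A:[] B:[] C:[] D:[err]
After 3 (send(from=B, to=C, msg='resp')): A:[] B:[] C:[resp] D:[err]
After 4 (send(from=A, to=B, msg='ping')): A:[] B:[ping] C:[resp] D:[err]
After 5 (send(from=C, to=A, msg='ack')): A:[ack] B:[ping] C:[resp] D:[err]
After 6 (process(A)): A:[] B:[ping] C:[resp] D:[err]
After 7 (process(C)): A:[] B:[ping] C:[] D:[err]
After 8 (send(from=A, to=B, msg='pong')): A:[] B:[ping,pong] C:[] D:[err]
After 9 (send(from=A, to=C, msg='start')): A:[] B:[ping,pong] C:[start] D:[err]

Answer: 1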